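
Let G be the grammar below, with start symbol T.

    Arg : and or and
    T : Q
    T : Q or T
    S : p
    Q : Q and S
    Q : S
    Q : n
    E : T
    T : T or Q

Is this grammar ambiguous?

Witness: n or n

Derivation 1: T ⇒ Q or T ⇒ n or T ⇒ n or Q ⇒ n or n
Derivation 2: T ⇒ T or Q ⇒ Q or Q ⇒ n or Q ⇒ n or n

Two distinct leftmost derivations for the same string.

Ambiguous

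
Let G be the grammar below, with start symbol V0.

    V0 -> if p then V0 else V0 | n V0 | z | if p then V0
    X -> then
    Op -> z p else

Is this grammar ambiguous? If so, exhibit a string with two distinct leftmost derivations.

Ambiguous

Witness: if p then if p then z else z

Derivation 1: V0 ⇒ if p then V0 else V0 ⇒ if p then if p then V0 else V0 ⇒ if p then if p then z else V0 ⇒ if p then if p then z else z
Derivation 2: V0 ⇒ if p then V0 ⇒ if p then if p then V0 else V0 ⇒ if p then if p then z else V0 ⇒ if p then if p then z else z

Two distinct leftmost derivations for the same string.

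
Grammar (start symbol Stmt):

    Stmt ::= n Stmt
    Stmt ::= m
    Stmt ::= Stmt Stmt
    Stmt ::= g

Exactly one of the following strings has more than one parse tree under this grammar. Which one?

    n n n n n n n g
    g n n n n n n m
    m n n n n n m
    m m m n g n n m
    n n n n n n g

n n n n n n n g: 1 tree
g n n n n n n m: 1 tree
m n n n n n m: 1 tree
m m m n g n n m: 19 trees
n n n n n n g: 1 tree

m m m n g n n m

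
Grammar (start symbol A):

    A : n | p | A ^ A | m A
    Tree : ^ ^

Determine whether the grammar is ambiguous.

Ambiguous

Witness: m n ^ n

Derivation 1: A ⇒ A ^ A ⇒ m A ^ A ⇒ m n ^ A ⇒ m n ^ n
Derivation 2: A ⇒ m A ⇒ m A ^ A ⇒ m n ^ A ⇒ m n ^ n

Two distinct leftmost derivations for the same string.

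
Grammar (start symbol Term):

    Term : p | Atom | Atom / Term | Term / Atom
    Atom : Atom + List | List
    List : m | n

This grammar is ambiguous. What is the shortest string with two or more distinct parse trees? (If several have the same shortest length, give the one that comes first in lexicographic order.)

m / m

length 1: no string has ≥2 trees
length 3: m / m has 2 parse trees

Two derivations of m / m:
  Term ⇒ Atom / Term ⇒ List / Term ⇒ m / Term ⇒ m / Atom ⇒ m / List ⇒ m / m
  Term ⇒ Term / Atom ⇒ Atom / Atom ⇒ List / Atom ⇒ m / Atom ⇒ m / List ⇒ m / m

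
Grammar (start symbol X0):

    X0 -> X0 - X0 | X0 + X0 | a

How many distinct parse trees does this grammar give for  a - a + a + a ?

Parse trees for a - a + a + a:
  [X0 [X0 a] - [X0 [X0 a] + [X0 [X0 a] + [X0 a]]]]
  [X0 [X0 a] - [X0 [X0 [X0 a] + [X0 a]] + [X0 a]]]
  [X0 [X0 [X0 a] - [X0 a]] + [X0 [X0 a] + [X0 a]]]
  [X0 [X0 [X0 a] - [X0 [X0 a] + [X0 a]]] + [X0 a]]
  [X0 [X0 [X0 [X0 a] - [X0 a]] + [X0 a]] + [X0 a]]

5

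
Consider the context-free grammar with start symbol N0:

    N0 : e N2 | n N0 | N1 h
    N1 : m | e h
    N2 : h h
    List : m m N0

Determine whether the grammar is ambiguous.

Ambiguous

Witness: e h h

Derivation 1: N0 ⇒ e N2 ⇒ e h h
Derivation 2: N0 ⇒ N1 h ⇒ e h h

Two distinct leftmost derivations for the same string.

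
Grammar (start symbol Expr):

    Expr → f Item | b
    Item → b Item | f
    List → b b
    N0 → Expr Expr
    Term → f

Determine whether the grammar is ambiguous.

Unambiguous

(List, N0, Term are unreachable from Expr, so their rules don't affect L(Expr).) Each reachable nonterminal has at most one production per leading terminal, and all productions are right-linear; the derivation is determined token-by-token.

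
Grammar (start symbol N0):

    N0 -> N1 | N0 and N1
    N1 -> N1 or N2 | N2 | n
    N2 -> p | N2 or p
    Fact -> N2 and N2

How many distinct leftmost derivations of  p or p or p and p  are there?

4

Parse trees for p or p or p and p:
  [N0 [N0 [N1 [N1 [N2 p]] or [N2 [N2 p] or p]]] and [N1 [N2 p]]]
  [N0 [N0 [N1 [N1 [N1 [N2 p]] or [N2 p]] or [N2 p]]] and [N1 [N2 p]]]
  [N0 [N0 [N1 [N1 [N2 [N2 p] or p]] or [N2 p]]] and [N1 [N2 p]]]
  [N0 [N0 [N1 [N2 [N2 [N2 p] or p] or p]]] and [N1 [N2 p]]]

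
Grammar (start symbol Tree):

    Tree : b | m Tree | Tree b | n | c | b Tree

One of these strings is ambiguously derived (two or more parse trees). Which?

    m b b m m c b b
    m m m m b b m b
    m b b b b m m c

m b b m m c b b

m b b m m c b b: 21 trees
m m m m b b m b: 1 tree
m b b b b m m c: 1 tree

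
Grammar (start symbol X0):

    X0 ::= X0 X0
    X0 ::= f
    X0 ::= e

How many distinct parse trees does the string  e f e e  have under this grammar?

Parse trees for e f e e:
  [X0 [X0 e] [X0 [X0 f] [X0 [X0 e] [X0 e]]]]
  [X0 [X0 e] [X0 [X0 [X0 f] [X0 e]] [X0 e]]]
  [X0 [X0 [X0 e] [X0 f]] [X0 [X0 e] [X0 e]]]
  [X0 [X0 [X0 e] [X0 [X0 f] [X0 e]]] [X0 e]]
  [X0 [X0 [X0 [X0 e] [X0 f]] [X0 e]] [X0 e]]

5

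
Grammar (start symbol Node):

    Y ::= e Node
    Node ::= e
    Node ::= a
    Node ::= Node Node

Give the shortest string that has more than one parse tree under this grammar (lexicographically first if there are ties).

length 1: no string has ≥2 trees
length 2: no string has ≥2 trees
length 3: a a a has 2 parse trees

Two derivations of a a a:
  Node ⇒ Node Node ⇒ a Node ⇒ a Node Node ⇒ a a Node ⇒ a a a
  Node ⇒ Node Node ⇒ Node Node Node ⇒ a Node Node ⇒ a a Node ⇒ a a a

a a a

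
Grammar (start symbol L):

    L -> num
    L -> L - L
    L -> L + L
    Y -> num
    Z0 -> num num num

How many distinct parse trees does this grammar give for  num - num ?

Parse trees for num - num:
  [L [L num] - [L num]]

1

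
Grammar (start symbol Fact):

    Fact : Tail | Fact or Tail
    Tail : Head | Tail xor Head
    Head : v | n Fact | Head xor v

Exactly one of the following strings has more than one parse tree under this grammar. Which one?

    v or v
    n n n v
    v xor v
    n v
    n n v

v or v: 1 tree
n n n v: 1 tree
v xor v: 2 trees
n v: 1 tree
n n v: 1 tree

v xor v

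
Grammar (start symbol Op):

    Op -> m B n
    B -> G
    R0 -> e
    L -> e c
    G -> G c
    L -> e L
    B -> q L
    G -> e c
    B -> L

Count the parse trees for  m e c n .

2

Parse trees for m e c n:
  [Op m [B [G e c]] n]
  [Op m [B [L e c]] n]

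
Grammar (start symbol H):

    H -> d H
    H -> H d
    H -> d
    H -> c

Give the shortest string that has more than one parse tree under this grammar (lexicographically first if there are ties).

d d

length 1: no string has ≥2 trees
length 2: d d has 2 parse trees

Two derivations of d d:
  H ⇒ d H ⇒ d d
  H ⇒ H d ⇒ d d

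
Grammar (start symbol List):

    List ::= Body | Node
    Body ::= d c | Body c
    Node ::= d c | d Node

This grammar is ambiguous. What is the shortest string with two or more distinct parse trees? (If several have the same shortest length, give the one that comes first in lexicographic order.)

length 2: d c has 2 parse trees

Two derivations of d c:
  List ⇒ Body ⇒ d c
  List ⇒ Node ⇒ d c

d c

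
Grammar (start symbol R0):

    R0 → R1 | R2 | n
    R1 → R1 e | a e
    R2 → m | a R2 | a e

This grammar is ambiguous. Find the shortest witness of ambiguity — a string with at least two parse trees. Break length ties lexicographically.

a e

length 1: no string has ≥2 trees
length 2: a e has 2 parse trees

Two derivations of a e:
  R0 ⇒ R1 ⇒ a e
  R0 ⇒ R2 ⇒ a e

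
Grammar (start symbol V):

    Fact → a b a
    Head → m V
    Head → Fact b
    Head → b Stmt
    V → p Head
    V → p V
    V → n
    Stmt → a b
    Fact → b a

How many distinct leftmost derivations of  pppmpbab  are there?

2

Parse trees for pppmpbab:
  [V p [V p [V p [Head m [V p [Head [Fact b a] b]]]]]]
  [V p [V p [V p [Head m [V p [Head b [Stmt a b]]]]]]]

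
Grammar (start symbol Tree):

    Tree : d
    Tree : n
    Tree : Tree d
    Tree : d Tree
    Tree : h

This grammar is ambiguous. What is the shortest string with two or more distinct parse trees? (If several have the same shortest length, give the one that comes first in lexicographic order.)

d d

length 1: no string has ≥2 trees
length 2: d d has 2 parse trees

Two derivations of d d:
  Tree ⇒ Tree d ⇒ d d
  Tree ⇒ d Tree ⇒ d d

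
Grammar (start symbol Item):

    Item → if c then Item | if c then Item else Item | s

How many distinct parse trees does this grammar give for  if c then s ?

Parse trees for if c then s:
  [Item if c then [Item s]]

1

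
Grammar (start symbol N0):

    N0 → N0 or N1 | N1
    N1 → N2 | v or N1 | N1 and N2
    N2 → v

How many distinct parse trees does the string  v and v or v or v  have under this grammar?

Parse trees for v and v or v or v:
  [N0 [N0 [N1 [N1 [N2 v]] and [N2 v]]] or [N1 v or [N1 [N2 v]]]]
  [N0 [N0 [N0 [N1 [N1 [N2 v]] and [N2 v]]] or [N1 [N2 v]]] or [N1 [N2 v]]]

2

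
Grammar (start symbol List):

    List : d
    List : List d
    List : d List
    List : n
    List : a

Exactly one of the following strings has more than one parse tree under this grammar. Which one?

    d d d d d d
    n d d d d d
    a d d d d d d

d d d d d d: 32 trees
n d d d d d: 1 tree
a d d d d d d: 1 tree

d d d d d d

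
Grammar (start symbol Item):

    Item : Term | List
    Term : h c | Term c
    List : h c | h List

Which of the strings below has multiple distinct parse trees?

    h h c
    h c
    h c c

h c

h h c: 1 tree
h c: 2 trees
h c c: 1 tree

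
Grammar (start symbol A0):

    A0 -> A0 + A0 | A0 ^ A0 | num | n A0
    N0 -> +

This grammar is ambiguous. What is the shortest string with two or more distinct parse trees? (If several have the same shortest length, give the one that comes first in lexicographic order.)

n num + num

length 1: no string has ≥2 trees
length 2: no string has ≥2 trees
length 3: no string has ≥2 trees
length 4: n num + num has 2 parse trees

Two derivations of n num + num:
  A0 ⇒ A0 + A0 ⇒ n A0 + A0 ⇒ n num + A0 ⇒ n num + num
  A0 ⇒ n A0 ⇒ n A0 + A0 ⇒ n num + A0 ⇒ n num + num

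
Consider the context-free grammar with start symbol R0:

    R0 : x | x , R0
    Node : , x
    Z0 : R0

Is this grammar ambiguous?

(Node, Z0 are unreachable from R0, so their rules don't affect L(R0).) Right-recursive list with a separator: after each atom, whether the separator follows determines the rule. One parse per string.

Unambiguous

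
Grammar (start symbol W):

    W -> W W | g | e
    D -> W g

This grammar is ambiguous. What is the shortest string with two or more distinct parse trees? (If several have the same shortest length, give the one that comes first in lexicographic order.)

e e e

length 1: no string has ≥2 trees
length 2: no string has ≥2 trees
length 3: e e e has 2 parse trees

Two derivations of e e e:
  W ⇒ W W ⇒ W W W ⇒ e W W ⇒ e e W ⇒ e e e
  W ⇒ W W ⇒ e W ⇒ e W W ⇒ e e W ⇒ e e e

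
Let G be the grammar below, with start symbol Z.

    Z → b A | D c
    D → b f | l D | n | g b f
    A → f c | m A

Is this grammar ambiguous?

Ambiguous

Witness: b f c

Derivation 1: Z ⇒ b A ⇒ b f c
Derivation 2: Z ⇒ D c ⇒ b f c

Two distinct leftmost derivations for the same string.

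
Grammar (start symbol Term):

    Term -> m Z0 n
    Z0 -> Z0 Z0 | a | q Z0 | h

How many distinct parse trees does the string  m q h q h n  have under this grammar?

2

Parse trees for m q h q h n:
  [Term m [Z0 [Z0 q [Z0 h]] [Z0 q [Z0 h]]] n]
  [Term m [Z0 q [Z0 [Z0 h] [Z0 q [Z0 h]]]] n]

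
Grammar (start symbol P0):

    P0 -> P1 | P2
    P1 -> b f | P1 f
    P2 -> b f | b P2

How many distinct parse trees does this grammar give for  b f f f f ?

1

Parse trees for b f f f f:
  [P0 [P1 [P1 [P1 [P1 b f] f] f] f]]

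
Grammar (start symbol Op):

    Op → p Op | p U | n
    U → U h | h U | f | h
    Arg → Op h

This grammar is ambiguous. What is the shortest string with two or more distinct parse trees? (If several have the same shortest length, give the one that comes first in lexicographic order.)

length 1: no string has ≥2 trees
length 2: no string has ≥2 trees
length 3: p h h has 2 parse trees

Two derivations of p h h:
  Op ⇒ p U ⇒ p U h ⇒ p h h
  Op ⇒ p U ⇒ p h U ⇒ p h h

p h h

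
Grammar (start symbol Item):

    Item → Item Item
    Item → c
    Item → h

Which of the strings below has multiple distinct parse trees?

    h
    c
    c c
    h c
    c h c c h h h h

c h c c h h h h

h: 1 tree
c: 1 tree
c c: 1 tree
h c: 1 tree
c h c c h h h h: 429 trees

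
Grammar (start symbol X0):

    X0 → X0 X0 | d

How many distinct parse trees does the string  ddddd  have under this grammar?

Parse trees for ddddd (showing first 6 of 14):
  [X0 [X0 d] [X0 [X0 d] [X0 [X0 d] [X0 [X0 d] [X0 d]]]]]
  [X0 [X0 d] [X0 [X0 d] [X0 [X0 [X0 d] [X0 d]] [X0 d]]]]
  [X0 [X0 d] [X0 [X0 [X0 d] [X0 d]] [X0 [X0 d] [X0 d]]]]
  [X0 [X0 d] [X0 [X0 [X0 d] [X0 [X0 d] [X0 d]]] [X0 d]]]
  [X0 [X0 d] [X0 [X0 [X0 [X0 d] [X0 d]] [X0 d]] [X0 d]]]
  [X0 [X0 [X0 d] [X0 d]] [X0 [X0 d] [X0 [X0 d] [X0 d]]]]

14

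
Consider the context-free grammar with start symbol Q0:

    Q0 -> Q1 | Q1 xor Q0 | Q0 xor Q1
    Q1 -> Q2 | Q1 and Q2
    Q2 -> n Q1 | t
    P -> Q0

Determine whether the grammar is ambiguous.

Witness: t xor t

Derivation 1: Q0 ⇒ Q1 xor Q0 ⇒ Q2 xor Q0 ⇒ t xor Q0 ⇒ t xor Q1 ⇒ t xor Q2 ⇒ t xor t
Derivation 2: Q0 ⇒ Q0 xor Q1 ⇒ Q1 xor Q1 ⇒ Q2 xor Q1 ⇒ t xor Q1 ⇒ t xor Q2 ⇒ t xor t

Two distinct leftmost derivations for the same string.

Ambiguous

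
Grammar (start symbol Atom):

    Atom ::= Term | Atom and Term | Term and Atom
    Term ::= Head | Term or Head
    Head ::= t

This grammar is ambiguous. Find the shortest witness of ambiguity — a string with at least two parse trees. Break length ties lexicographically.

t and t

length 1: no string has ≥2 trees
length 3: t and t has 2 parse trees

Two derivations of t and t:
  Atom ⇒ Atom and Term ⇒ Term and Term ⇒ Head and Term ⇒ t and Term ⇒ t and Head ⇒ t and t
  Atom ⇒ Term and Atom ⇒ Head and Atom ⇒ t and Atom ⇒ t and Term ⇒ t and Head ⇒ t and t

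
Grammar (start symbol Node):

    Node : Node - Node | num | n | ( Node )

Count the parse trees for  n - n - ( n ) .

2

Parse trees for n - n - ( n ):
  [Node [Node n] - [Node [Node n] - [Node ( [Node n] )]]]
  [Node [Node [Node n] - [Node n]] - [Node ( [Node n] )]]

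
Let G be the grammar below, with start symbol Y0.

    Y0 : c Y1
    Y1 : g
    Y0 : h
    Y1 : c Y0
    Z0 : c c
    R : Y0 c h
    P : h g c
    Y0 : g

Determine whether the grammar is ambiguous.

Unambiguous

(P, R, Z0 are unreachable from Y0, so their rules don't affect L(Y0).) Each reachable nonterminal has at most one production per leading terminal, and all productions are right-linear; the derivation is determined token-by-token.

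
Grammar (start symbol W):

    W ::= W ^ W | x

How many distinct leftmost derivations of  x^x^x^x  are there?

5

Parse trees for x^x^x^x:
  [W [W x] ^ [W [W x] ^ [W [W x] ^ [W x]]]]
  [W [W x] ^ [W [W [W x] ^ [W x]] ^ [W x]]]
  [W [W [W x] ^ [W x]] ^ [W [W x] ^ [W x]]]
  [W [W [W x] ^ [W [W x] ^ [W x]]] ^ [W x]]
  [W [W [W [W x] ^ [W x]] ^ [W x]] ^ [W x]]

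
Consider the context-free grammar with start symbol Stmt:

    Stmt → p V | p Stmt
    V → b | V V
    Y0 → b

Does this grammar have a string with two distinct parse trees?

Ambiguous

Witness: p b b b

Derivation 1: Stmt ⇒ p V ⇒ p V V ⇒ p b V ⇒ p b V V ⇒ p b b V ⇒ p b b b
Derivation 2: Stmt ⇒ p V ⇒ p V V ⇒ p V V V ⇒ p b V V ⇒ p b b V ⇒ p b b b

Two distinct leftmost derivations for the same string.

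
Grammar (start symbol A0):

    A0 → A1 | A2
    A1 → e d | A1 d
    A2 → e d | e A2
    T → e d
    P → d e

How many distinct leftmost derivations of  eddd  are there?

Parse trees for eddd:
  [A0 [A1 [A1 [A1 e d] d] d]]

1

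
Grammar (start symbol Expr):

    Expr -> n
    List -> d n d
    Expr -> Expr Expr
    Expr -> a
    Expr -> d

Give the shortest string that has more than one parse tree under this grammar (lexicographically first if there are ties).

length 1: no string has ≥2 trees
length 2: no string has ≥2 trees
length 3: a a a has 2 parse trees

Two derivations of a a a:
  Expr ⇒ Expr Expr ⇒ Expr Expr Expr ⇒ a Expr Expr ⇒ a a Expr ⇒ a a a
  Expr ⇒ Expr Expr ⇒ a Expr ⇒ a Expr Expr ⇒ a a Expr ⇒ a a a

a a a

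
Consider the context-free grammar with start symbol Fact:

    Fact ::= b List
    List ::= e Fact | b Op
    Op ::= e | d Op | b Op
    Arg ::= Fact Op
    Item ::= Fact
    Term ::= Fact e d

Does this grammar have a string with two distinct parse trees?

Unambiguous

Only Fact, List, Op are reachable from Fact; ignoring the rest: The reachable rules are right-linear with at most one rule per (nonterminal, next-terminal) pair. Each input token forces the next rule, so parsing is deterministic.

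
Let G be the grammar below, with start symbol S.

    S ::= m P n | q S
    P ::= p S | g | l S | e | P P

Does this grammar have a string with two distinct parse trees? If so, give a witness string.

Ambiguous

Witness: m e e e n

Derivation 1: S ⇒ m P n ⇒ m P P n ⇒ m e P n ⇒ m e P P n ⇒ m e e P n ⇒ m e e e n
Derivation 2: S ⇒ m P n ⇒ m P P n ⇒ m P P P n ⇒ m e P P n ⇒ m e e P n ⇒ m e e e n

Two distinct leftmost derivations for the same string.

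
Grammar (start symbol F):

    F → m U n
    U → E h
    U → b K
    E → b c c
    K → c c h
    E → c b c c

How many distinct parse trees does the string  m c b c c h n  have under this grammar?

Parse trees for m c b c c h n:
  [F m [U [E c b c c] h] n]

1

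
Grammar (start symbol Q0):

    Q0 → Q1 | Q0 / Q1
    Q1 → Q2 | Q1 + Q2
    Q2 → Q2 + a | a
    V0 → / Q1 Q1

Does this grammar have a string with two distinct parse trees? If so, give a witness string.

Ambiguous

Witness: a + a

Derivation 1: Q0 ⇒ Q1 ⇒ Q2 ⇒ Q2 + a ⇒ a + a
Derivation 2: Q0 ⇒ Q1 ⇒ Q1 + Q2 ⇒ Q2 + Q2 ⇒ a + Q2 ⇒ a + a

Two distinct leftmost derivations for the same string.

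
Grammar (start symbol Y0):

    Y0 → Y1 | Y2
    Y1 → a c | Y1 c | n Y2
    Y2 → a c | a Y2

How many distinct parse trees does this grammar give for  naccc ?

Parse trees for naccc:
  [Y0 [Y1 [Y1 [Y1 n [Y2 a c]] c] c]]

1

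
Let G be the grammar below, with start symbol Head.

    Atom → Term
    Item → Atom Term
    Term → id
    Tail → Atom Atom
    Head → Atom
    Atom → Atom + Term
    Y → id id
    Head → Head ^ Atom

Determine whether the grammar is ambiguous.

(Tail, Item, Y are unreachable from Head, so their rules don't affect L(Head).) This is a standard precedence ladder (Head over Atom over Term), with each level left-recursive on its own operator ('^' at Head, '+' at Atom). That structure is LR(1), hence unambiguous.

Unambiguous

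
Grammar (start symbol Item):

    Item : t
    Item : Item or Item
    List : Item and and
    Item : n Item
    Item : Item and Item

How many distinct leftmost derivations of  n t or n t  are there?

Parse trees for n t or n t:
  [Item [Item n [Item t]] or [Item n [Item t]]]
  [Item n [Item [Item t] or [Item n [Item t]]]]

2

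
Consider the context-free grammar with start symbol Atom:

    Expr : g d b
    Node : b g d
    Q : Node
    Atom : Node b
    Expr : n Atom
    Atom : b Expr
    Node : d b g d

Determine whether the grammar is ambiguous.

Witness: b g d b

Derivation 1: Atom ⇒ Node b ⇒ b g d b
Derivation 2: Atom ⇒ b Expr ⇒ b g d b

Two distinct leftmost derivations for the same string.

Ambiguous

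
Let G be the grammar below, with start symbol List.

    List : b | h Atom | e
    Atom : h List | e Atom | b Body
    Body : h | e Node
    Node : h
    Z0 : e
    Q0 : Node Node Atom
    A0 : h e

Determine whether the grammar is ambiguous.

(Z0, Q0, A0 are unreachable from List, so their rules don't affect L(List).) Restricted to the reachable nonterminals, every rule has the form A → t or A → t B, and no two rules for the same A share a first terminal. The grammar encodes a DFA — one run per string.

Unambiguous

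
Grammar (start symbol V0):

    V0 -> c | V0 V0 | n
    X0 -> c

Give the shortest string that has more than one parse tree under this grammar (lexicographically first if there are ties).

length 1: no string has ≥2 trees
length 2: no string has ≥2 trees
length 3: c c c has 2 parse trees

Two derivations of c c c:
  V0 ⇒ V0 V0 ⇒ c V0 ⇒ c V0 V0 ⇒ c c V0 ⇒ c c c
  V0 ⇒ V0 V0 ⇒ V0 V0 V0 ⇒ c V0 V0 ⇒ c c V0 ⇒ c c c

c c c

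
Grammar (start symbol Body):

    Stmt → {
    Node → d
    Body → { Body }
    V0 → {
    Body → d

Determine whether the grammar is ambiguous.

Unambiguous

Only Body is reachable from Body; ignoring the rest: L(Body) is { openⁿ atom closeⁿ : n ≥ 0 }. The bracket depth fixes n, and the derivation is forced at every step.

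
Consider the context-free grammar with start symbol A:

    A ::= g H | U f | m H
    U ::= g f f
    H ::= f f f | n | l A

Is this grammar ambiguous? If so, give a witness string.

Witness: g f f f

Derivation 1: A ⇒ g H ⇒ g f f f
Derivation 2: A ⇒ U f ⇒ g f f f

Two distinct leftmost derivations for the same string.

Ambiguous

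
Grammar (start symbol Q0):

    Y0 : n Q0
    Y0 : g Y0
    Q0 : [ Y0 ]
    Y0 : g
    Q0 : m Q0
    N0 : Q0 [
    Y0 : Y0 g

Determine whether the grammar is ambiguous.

Ambiguous

Witness: [ g g ]

Derivation 1: Q0 ⇒ [ Y0 ] ⇒ [ g Y0 ] ⇒ [ g g ]
Derivation 2: Q0 ⇒ [ Y0 ] ⇒ [ Y0 g ] ⇒ [ g g ]

Two distinct leftmost derivations for the same string.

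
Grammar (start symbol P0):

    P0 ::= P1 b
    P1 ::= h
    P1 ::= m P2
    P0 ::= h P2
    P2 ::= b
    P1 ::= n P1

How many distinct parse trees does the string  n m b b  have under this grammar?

Parse trees for n m b b:
  [P0 [P1 n [P1 m [P2 b]]] b]

1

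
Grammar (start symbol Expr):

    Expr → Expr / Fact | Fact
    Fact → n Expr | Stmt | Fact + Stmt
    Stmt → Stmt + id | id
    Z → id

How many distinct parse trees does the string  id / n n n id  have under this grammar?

Parse trees for id / n n n id:
  [Expr [Expr [Fact [Stmt id]]] / [Fact n [Expr [Fact n [Expr [Fact n [Expr [Fact [Stmt id]]]]]]]]]

1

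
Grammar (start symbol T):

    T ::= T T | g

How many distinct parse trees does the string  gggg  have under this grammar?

5

Parse trees for gggg:
  [T [T g] [T [T g] [T [T g] [T g]]]]
  [T [T g] [T [T [T g] [T g]] [T g]]]
  [T [T [T g] [T g]] [T [T g] [T g]]]
  [T [T [T g] [T [T g] [T g]]] [T g]]
  [T [T [T [T g] [T g]] [T g]] [T g]]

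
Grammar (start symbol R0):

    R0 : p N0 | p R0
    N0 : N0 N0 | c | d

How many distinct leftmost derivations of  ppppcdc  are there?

Parse trees for ppppcdc:
  [R0 p [R0 p [R0 p [R0 p [N0 [N0 c] [N0 [N0 d] [N0 c]]]]]]]
  [R0 p [R0 p [R0 p [R0 p [N0 [N0 [N0 c] [N0 d]] [N0 c]]]]]]

2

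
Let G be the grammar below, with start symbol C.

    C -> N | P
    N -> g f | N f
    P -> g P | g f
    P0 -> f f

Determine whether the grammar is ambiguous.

Witness: g f

Derivation 1: C ⇒ N ⇒ g f
Derivation 2: C ⇒ P ⇒ g f

Two distinct leftmost derivations for the same string.

Ambiguous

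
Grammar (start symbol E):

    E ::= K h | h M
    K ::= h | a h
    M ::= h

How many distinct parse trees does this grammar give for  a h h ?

1

Parse trees for a h h:
  [E [K a h] h]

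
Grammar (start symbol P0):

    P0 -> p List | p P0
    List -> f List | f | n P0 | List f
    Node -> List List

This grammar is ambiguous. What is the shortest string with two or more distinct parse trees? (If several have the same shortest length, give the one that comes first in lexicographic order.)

length 2: no string has ≥2 trees
length 3: p f f has 2 parse trees

Two derivations of p f f:
  P0 ⇒ p List ⇒ p f List ⇒ p f f
  P0 ⇒ p List ⇒ p List f ⇒ p f f

p f f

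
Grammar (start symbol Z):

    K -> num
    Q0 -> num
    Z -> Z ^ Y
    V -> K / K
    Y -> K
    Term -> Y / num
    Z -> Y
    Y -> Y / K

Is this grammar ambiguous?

Unambiguous

Only Z, Y, K are reachable from Z; ignoring the rest: The grammar is stratified — Z handles '^' (left-recursive), Y handles '/', K atoms. Each operator has a fixed associativity and precedence level, so every string has one parse.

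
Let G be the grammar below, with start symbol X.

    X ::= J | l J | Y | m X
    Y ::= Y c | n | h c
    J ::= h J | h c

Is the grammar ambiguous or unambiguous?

Witness: h c

Derivation 1: X ⇒ J ⇒ h c
Derivation 2: X ⇒ Y ⇒ h c

Two distinct leftmost derivations for the same string.

Ambiguous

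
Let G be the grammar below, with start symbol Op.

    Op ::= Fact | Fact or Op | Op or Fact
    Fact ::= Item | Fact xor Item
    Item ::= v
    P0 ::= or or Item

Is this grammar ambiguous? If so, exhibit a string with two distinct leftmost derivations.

Witness: v or v

Derivation 1: Op ⇒ Fact or Op ⇒ Item or Op ⇒ v or Op ⇒ v or Fact ⇒ v or Item ⇒ v or v
Derivation 2: Op ⇒ Op or Fact ⇒ Fact or Fact ⇒ Item or Fact ⇒ v or Fact ⇒ v or Item ⇒ v or v

Two distinct leftmost derivations for the same string.

Ambiguous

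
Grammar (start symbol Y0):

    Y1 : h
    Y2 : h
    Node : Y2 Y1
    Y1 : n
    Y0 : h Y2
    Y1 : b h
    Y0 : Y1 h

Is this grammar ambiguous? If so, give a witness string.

Ambiguous

Witness: h h

Derivation 1: Y0 ⇒ h Y2 ⇒ h h
Derivation 2: Y0 ⇒ Y1 h ⇒ h h

Two distinct leftmost derivations for the same string.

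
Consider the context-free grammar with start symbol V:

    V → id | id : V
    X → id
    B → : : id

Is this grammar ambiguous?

Unambiguous

Only V is reachable from V; ignoring the rest: The reachable grammar is A → atom sep A | atom. Each atom is followed by either the separator (recurse) or end-of-string (stop) — no choice point.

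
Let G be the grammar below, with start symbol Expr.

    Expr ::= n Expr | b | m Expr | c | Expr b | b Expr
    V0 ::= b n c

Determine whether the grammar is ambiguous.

Ambiguous

Witness: b b

Derivation 1: Expr ⇒ Expr b ⇒ b b
Derivation 2: Expr ⇒ b Expr ⇒ b b

Two distinct leftmost derivations for the same string.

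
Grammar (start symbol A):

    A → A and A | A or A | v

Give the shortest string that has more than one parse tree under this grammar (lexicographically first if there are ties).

length 1: no string has ≥2 trees
length 3: no string has ≥2 trees
length 5: v and v and v has 2 parse trees

Two derivations of v and v and v:
  A ⇒ A and A ⇒ A and A and A ⇒ v and A and A ⇒ v and v and A ⇒ v and v and v
  A ⇒ A and A ⇒ v and A ⇒ v and A and A ⇒ v and v and A ⇒ v and v and v

v and v and v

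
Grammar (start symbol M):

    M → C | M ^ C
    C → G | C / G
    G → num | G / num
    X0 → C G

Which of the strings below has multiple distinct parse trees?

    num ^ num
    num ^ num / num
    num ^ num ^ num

num ^ num: 1 tree
num ^ num / num: 2 trees
num ^ num ^ num: 1 tree

num ^ num / num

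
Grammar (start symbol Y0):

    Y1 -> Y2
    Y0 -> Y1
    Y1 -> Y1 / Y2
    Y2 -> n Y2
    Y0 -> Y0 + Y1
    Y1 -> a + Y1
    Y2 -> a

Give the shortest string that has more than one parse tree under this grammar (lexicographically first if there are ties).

a + a

length 1: no string has ≥2 trees
length 2: no string has ≥2 trees
length 3: a + a has 2 parse trees

Two derivations of a + a:
  Y0 ⇒ Y1 ⇒ a + Y1 ⇒ a + Y2 ⇒ a + a
  Y0 ⇒ Y0 + Y1 ⇒ Y1 + Y1 ⇒ Y2 + Y1 ⇒ a + Y1 ⇒ a + Y2 ⇒ a + a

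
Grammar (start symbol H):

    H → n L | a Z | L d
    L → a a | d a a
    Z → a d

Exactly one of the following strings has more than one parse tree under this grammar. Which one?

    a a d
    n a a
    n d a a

a a d: 2 trees
n a a: 1 tree
n d a a: 1 tree

a a d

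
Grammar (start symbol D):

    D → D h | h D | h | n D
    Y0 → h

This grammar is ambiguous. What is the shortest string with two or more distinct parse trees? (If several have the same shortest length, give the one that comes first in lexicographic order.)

h h

length 1: no string has ≥2 trees
length 2: h h has 2 parse trees

Two derivations of h h:
  D ⇒ D h ⇒ h h
  D ⇒ h D ⇒ h h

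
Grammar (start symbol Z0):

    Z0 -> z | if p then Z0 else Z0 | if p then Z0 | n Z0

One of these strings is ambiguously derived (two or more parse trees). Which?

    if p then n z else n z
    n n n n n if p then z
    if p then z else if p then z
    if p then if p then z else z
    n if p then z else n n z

if p then n z else n z: 1 tree
n n n n n if p then z: 1 tree
if p then z else if p then z: 1 tree
if p then if p then z else z: 2 trees
n if p then z else n n z: 1 tree

if p then if p then z else z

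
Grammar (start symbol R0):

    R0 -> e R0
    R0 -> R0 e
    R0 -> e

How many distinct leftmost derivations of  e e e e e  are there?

16

Parse trees for e e e e e (showing first 6 of 16):
  [R0 e [R0 e [R0 e [R0 e [R0 e]]]]]
  [R0 e [R0 e [R0 e [R0 [R0 e] e]]]]
  [R0 e [R0 e [R0 [R0 e [R0 e]] e]]]
  [R0 e [R0 e [R0 [R0 [R0 e] e] e]]]
  [R0 e [R0 [R0 e [R0 e [R0 e]]] e]]
  [R0 e [R0 [R0 e [R0 [R0 e] e]] e]]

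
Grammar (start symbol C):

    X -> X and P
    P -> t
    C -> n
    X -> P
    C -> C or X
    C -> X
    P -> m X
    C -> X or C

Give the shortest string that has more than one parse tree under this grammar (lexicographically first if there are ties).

t or t

length 1: no string has ≥2 trees
length 2: no string has ≥2 trees
length 3: t or t has 2 parse trees

Two derivations of t or t:
  C ⇒ C or X ⇒ X or X ⇒ P or X ⇒ t or X ⇒ t or P ⇒ t or t
  C ⇒ X or C ⇒ P or C ⇒ t or C ⇒ t or X ⇒ t or P ⇒ t or t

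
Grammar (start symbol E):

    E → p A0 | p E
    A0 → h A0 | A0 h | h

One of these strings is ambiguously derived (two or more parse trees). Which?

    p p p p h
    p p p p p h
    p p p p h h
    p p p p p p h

p p p p h h

p p p p h: 1 tree
p p p p p h: 1 tree
p p p p h h: 2 trees
p p p p p p h: 1 tree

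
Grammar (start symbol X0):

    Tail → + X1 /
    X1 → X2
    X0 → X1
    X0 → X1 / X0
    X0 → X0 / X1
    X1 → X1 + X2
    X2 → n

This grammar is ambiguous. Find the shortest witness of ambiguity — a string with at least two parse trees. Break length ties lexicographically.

length 1: no string has ≥2 trees
length 3: n / n has 2 parse trees

Two derivations of n / n:
  X0 ⇒ X1 / X0 ⇒ X2 / X0 ⇒ n / X0 ⇒ n / X1 ⇒ n / X2 ⇒ n / n
  X0 ⇒ X0 / X1 ⇒ X1 / X1 ⇒ X2 / X1 ⇒ n / X1 ⇒ n / X2 ⇒ n / n

n / n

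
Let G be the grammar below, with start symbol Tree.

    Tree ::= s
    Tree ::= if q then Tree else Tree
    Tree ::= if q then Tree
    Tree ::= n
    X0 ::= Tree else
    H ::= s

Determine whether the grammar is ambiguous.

Ambiguous

Witness: if q then if q then n else n

Derivation 1: Tree ⇒ if q then Tree else Tree ⇒ if q then if q then Tree else Tree ⇒ if q then if q then n else Tree ⇒ if q then if q then n else n
Derivation 2: Tree ⇒ if q then Tree ⇒ if q then if q then Tree else Tree ⇒ if q then if q then n else Tree ⇒ if q then if q then n else n

Two distinct leftmost derivations for the same string.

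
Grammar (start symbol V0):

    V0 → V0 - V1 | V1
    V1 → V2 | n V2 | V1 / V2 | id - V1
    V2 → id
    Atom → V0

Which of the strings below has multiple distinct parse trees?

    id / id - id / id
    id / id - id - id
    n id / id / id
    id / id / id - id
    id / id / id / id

id / id - id / id: 1 tree
id / id - id - id: 2 trees
n id / id / id: 1 tree
id / id / id - id: 1 tree
id / id / id / id: 1 tree

id / id - id - id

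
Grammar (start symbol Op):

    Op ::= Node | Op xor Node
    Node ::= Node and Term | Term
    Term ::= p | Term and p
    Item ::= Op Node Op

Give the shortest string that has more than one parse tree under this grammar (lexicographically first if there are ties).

p and p

length 1: no string has ≥2 trees
length 3: p and p has 2 parse trees

Two derivations of p and p:
  Op ⇒ Node ⇒ Node and Term ⇒ Term and Term ⇒ p and Term ⇒ p and p
  Op ⇒ Node ⇒ Term ⇒ Term and p ⇒ p and p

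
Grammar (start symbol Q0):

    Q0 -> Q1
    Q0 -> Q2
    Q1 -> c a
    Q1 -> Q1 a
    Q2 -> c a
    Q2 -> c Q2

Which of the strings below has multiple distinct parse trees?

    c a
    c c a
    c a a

c a: 2 trees
c c a: 1 tree
c a a: 1 tree

c a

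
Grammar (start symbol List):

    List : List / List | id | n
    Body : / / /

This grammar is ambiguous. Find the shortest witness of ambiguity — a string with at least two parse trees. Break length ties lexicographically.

id / id / id

length 1: no string has ≥2 trees
length 3: no string has ≥2 trees
length 5: id / id / id has 2 parse trees

Two derivations of id / id / id:
  List ⇒ List / List ⇒ List / List / List ⇒ id / List / List ⇒ id / id / List ⇒ id / id / id
  List ⇒ List / List ⇒ id / List ⇒ id / List / List ⇒ id / id / List ⇒ id / id / id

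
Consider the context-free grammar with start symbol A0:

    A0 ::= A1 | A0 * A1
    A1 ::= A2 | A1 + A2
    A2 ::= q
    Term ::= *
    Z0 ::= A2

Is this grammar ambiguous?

(Term, Z0 are unreachable from A0, so their rules don't affect L(A0).) A0 → A0 * A1 | A1  ;  A1 → A1 + A2 | A2  — a left-associative chain with A2 at the bottom. Each string factors uniquely by precedence.

Unambiguous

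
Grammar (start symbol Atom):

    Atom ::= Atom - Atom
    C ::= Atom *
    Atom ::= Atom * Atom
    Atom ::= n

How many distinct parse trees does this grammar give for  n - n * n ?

Parse trees for n - n * n:
  [Atom [Atom n] - [Atom [Atom n] * [Atom n]]]
  [Atom [Atom [Atom n] - [Atom n]] * [Atom n]]

2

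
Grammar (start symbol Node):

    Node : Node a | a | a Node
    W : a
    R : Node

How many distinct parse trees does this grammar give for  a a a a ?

8

Parse trees for a a a a:
  [Node [Node [Node [Node a] a] a] a]
  [Node [Node [Node a [Node a]] a] a]
  [Node [Node a [Node [Node a] a]] a]
  [Node [Node a [Node a [Node a]]] a]
  [Node a [Node [Node [Node a] a] a]]
  [Node a [Node [Node a [Node a]] a]]
  [Node a [Node a [Node [Node a] a]]]
  [Node a [Node a [Node a [Node a]]]]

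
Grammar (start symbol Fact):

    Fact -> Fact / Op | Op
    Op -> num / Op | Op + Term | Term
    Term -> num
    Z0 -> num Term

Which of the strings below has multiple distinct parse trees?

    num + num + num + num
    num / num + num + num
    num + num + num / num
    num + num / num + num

num / num + num + num

num + num + num + num: 1 tree
num / num + num + num: 4 trees
num + num + num / num: 1 tree
num + num / num + num: 1 tree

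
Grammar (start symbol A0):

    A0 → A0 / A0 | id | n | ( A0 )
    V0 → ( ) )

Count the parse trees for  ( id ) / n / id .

2

Parse trees for ( id ) / n / id:
  [A0 [A0 ( [A0 id] )] / [A0 [A0 n] / [A0 id]]]
  [A0 [A0 [A0 ( [A0 id] )] / [A0 n]] / [A0 id]]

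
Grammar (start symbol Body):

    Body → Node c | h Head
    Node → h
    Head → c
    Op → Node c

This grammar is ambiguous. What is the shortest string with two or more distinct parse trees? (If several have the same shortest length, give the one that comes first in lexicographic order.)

h c

length 2: h c has 2 parse trees

Two derivations of h c:
  Body ⇒ Node c ⇒ h c
  Body ⇒ h Head ⇒ h c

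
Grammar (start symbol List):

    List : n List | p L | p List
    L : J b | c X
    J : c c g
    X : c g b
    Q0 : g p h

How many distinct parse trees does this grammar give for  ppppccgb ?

Parse trees for ppppccgb:
  [List p [List p [List p [List p [L [J c c g] b]]]]]
  [List p [List p [List p [List p [L c [X c g b]]]]]]

2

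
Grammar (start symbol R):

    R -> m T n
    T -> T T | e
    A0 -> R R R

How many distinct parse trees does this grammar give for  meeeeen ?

14

Parse trees for meeeeen (showing first 6 of 14):
  [R m [T [T e] [T [T e] [T [T e] [T [T e] [T e]]]]] n]
  [R m [T [T e] [T [T e] [T [T [T e] [T e]] [T e]]]] n]
  [R m [T [T e] [T [T [T e] [T e]] [T [T e] [T e]]]] n]
  [R m [T [T e] [T [T [T e] [T [T e] [T e]]] [T e]]] n]
  [R m [T [T e] [T [T [T [T e] [T e]] [T e]] [T e]]] n]
  [R m [T [T [T e] [T e]] [T [T e] [T [T e] [T e]]]] n]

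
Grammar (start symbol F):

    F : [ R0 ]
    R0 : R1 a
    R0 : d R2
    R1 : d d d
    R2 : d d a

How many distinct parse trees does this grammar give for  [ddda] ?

Parse trees for [ddda]:
  [F [ [R0 [R1 d d d] a] ]]
  [F [ [R0 d [R2 d d a]] ]]

2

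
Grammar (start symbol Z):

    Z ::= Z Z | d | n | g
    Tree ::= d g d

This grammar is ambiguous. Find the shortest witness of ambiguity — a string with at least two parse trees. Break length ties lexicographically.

length 1: no string has ≥2 trees
length 2: no string has ≥2 trees
length 3: d d d has 2 parse trees

Two derivations of d d d:
  Z ⇒ Z Z ⇒ Z Z Z ⇒ d Z Z ⇒ d d Z ⇒ d d d
  Z ⇒ Z Z ⇒ d Z ⇒ d Z Z ⇒ d d Z ⇒ d d d

d d d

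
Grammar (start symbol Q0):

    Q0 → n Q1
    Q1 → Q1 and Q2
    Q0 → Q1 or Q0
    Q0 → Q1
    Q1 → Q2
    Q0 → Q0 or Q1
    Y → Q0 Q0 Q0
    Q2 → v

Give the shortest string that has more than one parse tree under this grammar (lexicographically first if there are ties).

length 1: no string has ≥2 trees
length 2: no string has ≥2 trees
length 3: v or v has 2 parse trees

Two derivations of v or v:
  Q0 ⇒ Q1 or Q0 ⇒ Q2 or Q0 ⇒ v or Q0 ⇒ v or Q1 ⇒ v or Q2 ⇒ v or v
  Q0 ⇒ Q0 or Q1 ⇒ Q1 or Q1 ⇒ Q2 or Q1 ⇒ v or Q1 ⇒ v or Q2 ⇒ v or v

v or v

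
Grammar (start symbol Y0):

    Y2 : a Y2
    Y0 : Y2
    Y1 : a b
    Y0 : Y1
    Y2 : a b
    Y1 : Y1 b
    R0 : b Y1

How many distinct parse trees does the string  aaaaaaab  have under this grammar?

1

Parse trees for aaaaaaab:
  [Y0 [Y2 a [Y2 a [Y2 a [Y2 a [Y2 a [Y2 a [Y2 a b]]]]]]]]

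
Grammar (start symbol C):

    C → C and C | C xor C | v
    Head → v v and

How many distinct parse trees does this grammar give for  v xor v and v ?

Parse trees for v xor v and v:
  [C [C [C v] xor [C v]] and [C v]]
  [C [C v] xor [C [C v] and [C v]]]

2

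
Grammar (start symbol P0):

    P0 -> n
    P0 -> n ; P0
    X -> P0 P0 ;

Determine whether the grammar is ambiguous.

Unambiguous

(X is unreachable from P0, so its rules don't affect L(P0).) Right-recursive list with a separator: after each atom, whether the separator follows determines the rule. One parse per string.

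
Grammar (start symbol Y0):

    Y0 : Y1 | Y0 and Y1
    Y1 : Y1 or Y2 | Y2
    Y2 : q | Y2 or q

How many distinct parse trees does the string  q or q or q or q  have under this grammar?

Parse trees for q or q or q or q:
  [Y0 [Y1 [Y1 [Y2 q]] or [Y2 [Y2 [Y2 q] or q] or q]]]
  [Y0 [Y1 [Y1 [Y1 [Y2 q]] or [Y2 q]] or [Y2 [Y2 q] or q]]]
  [Y0 [Y1 [Y1 [Y2 [Y2 q] or q]] or [Y2 [Y2 q] or q]]]
  [Y0 [Y1 [Y1 [Y1 [Y2 q]] or [Y2 [Y2 q] or q]] or [Y2 q]]]
  [Y0 [Y1 [Y1 [Y1 [Y1 [Y2 q]] or [Y2 q]] or [Y2 q]] or [Y2 q]]]
  [Y0 [Y1 [Y1 [Y1 [Y2 [Y2 q] or q]] or [Y2 q]] or [Y2 q]]]
  [Y0 [Y1 [Y1 [Y2 [Y2 [Y2 q] or q] or q]] or [Y2 q]]]
  [Y0 [Y1 [Y2 [Y2 [Y2 [Y2 q] or q] or q] or q]]]

8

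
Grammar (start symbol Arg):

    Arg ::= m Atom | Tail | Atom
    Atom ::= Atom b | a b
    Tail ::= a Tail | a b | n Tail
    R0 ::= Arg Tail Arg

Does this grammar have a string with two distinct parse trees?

Ambiguous

Witness: a b

Derivation 1: Arg ⇒ Tail ⇒ a b
Derivation 2: Arg ⇒ Atom ⇒ a b

Two distinct leftmost derivations for the same string.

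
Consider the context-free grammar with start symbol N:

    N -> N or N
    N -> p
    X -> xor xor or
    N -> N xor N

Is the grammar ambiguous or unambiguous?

Witness: p or p or p

Derivation 1: N ⇒ N or N ⇒ N or N or N ⇒ p or N or N ⇒ p or p or N ⇒ p or p or p
Derivation 2: N ⇒ N or N ⇒ p or N ⇒ p or N or N ⇒ p or p or N ⇒ p or p or p

Two distinct leftmost derivations for the same string.

Ambiguous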